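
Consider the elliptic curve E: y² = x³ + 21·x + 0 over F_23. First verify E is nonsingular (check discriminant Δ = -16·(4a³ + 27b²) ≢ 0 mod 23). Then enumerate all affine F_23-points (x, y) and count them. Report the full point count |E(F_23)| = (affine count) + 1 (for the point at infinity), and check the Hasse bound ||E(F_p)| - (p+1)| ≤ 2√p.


Affine points = {(0, 0), (2, 2), (2, 21), (5, 0), (8, 6), (8, 17), (12, 5), (12, 18), (13, 3), (13, 20), (14, 5), (14, 18), (16, 4), (16, 19), (17, 7), (17, 16), (18, 0), (19, 6), (19, 17), (20, 5), (20, 18), (22, 1), (22, 22)}; affine count = 23; |E(F_23)| = 24.

Discriminant check: Δ ∝ 4a³ + 27b² = 4·21³ + 27·0² = 4·9261 + 27·0 ≡ 14 (mod 23). Nonzero ⇒ E is nonsingular.
For each x ∈ F_23, compute rhs = x³ + 21·x + 0 mod 23, then count y ∈ F_23 with y² ≡ rhs.
  x = 0: rhs = 0, matching y values: 0 (1 points).
  x = 1: rhs = 22, matching y values: none (0 points).
  x = 2: rhs = 4, matching y values: 2, 21 (2 points).
  x = 3: rhs = 21, matching y values: none (0 points).
  x = 4: rhs = 10, matching y values: none (0 points).
  x = 5: rhs = 0, matching y values: 0 (1 points).
  x = 6: rhs = 20, matching y values: none (0 points).
  x = 7: rhs = 7, matching y values: none (0 points).
  x = 8: rhs = 13, matching y values: 6, 17 (2 points).
  x = 9: rhs = 21, matching y values: none (0 points).
  x = 10: rhs = 14, matching y values: none (0 points).
  x = 11: rhs = 21, matching y values: none (0 points).
  x = 12: rhs = 2, matching y values: 5, 18 (2 points).
  x = 13: rhs = 9, matching y values: 3, 20 (2 points).
  x = 14: rhs = 2, matching y values: 5, 18 (2 points).
  x = 15: rhs = 10, matching y values: none (0 points).
  x = 16: rhs = 16, matching y values: 4, 19 (2 points).
  x = 17: rhs = 3, matching y values: 7, 16 (2 points).
  x = 18: rhs = 0, matching y values: 0 (1 points).
  x = 19: rhs = 13, matching y values: 6, 17 (2 points).
  x = 20: rhs = 2, matching y values: 5, 18 (2 points).
  x = 21: rhs = 19, matching y values: none (0 points).
  x = 22: rhs = 1, matching y values: 1, 22 (2 points).
Total affine count: 23.
Full point count |E(F_23)| = 23 + 1 = 24.
Hasse bound: |24 − (23+1)| = |0| = 0 ≤ 2√23 ≈ 9.5917 ✓.


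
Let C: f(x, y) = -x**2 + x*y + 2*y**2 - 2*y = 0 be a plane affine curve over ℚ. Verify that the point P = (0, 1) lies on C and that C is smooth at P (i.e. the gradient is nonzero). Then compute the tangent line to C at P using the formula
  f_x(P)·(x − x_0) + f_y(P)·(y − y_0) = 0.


Tangent line at P: x + 2*y - 2 = 0.

Step 1: f(0, 1) = 0, so P lies on C.
Step 2: partial derivatives
  f_x(x, y) = -2*x + y, f_y(x, y) = x + 4*y - 2.
  f_x(P) = 1, f_y(P) = 2 (gradient nonzero, so P is smooth).
Step 3: tangent line at P: 1·(x − 0) + 2·(y − 1) = 0.
Expanding: x + 2*y - 2 = 0.


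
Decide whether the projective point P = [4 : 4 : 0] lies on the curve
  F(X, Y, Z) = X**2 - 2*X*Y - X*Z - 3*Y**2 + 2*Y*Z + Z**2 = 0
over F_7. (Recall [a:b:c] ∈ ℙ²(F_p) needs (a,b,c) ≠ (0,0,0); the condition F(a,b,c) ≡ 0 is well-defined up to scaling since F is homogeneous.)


F(4,4,0) ≡ 6 (mod 7); P is NOT on the curve.

Evaluate F(4, 4, 0) term-by-term (mod 7).
  X**2 ↦ 1·16·1·1 = 16
  -2*X*Y ↦ -2·4·4·1 = -32
  -X*Z ↦ -1·4·1·0 = 0
  -3*Y**2 ↦ -3·1·16·1 = -48
  2*Y*Z ↦ 2·1·4·0 = 0
  Z**2 ↦ 1·1·1·0 = 0
Sum: F(4, 4, 0) = (16) + (-32) + (0) + (-48) + (0) + (0) = -64.
Reducing mod 7: -64 ≡ 6 (mod 7).
Since F(a, b, c) ≡ 6 ≠ 0 (mod 7), P does NOT lie on the curve.


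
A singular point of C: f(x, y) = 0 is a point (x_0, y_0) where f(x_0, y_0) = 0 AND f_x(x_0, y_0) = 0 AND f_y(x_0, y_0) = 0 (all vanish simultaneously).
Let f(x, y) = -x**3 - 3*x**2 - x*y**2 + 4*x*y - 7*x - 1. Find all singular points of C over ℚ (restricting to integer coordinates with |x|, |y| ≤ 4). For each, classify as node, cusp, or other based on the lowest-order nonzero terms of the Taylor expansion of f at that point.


Singular points: {(-1, 2)}; classification: cusp.

Compute partial derivatives:
  f_x = -3*x**2 - 6*x - y**2 + 4*y - 7.
  f_y = -2*x*y + 4*x.
Scan x_0 ∈ {−4, ..., 4}. For each x_0, f_y(x_0, y) is a polynomial in y; find its integer roots y ∈ {−4, ..., 4}, then test f_x and f at those candidates.
  x = -4: f_y(-4, y) = 8*y - 16; vanishes at y ∈ {2}. (-4, 2): f_x = -27 ≠ 0.
  x = -3: f_y(-3, y) = 6*y - 12; vanishes at y ∈ {2}. (-3, 2): f_x = -12 ≠ 0.
  x = -2: f_y(-2, y) = 4*y - 8; vanishes at y ∈ {2}. (-2, 2): f_x = -3 ≠ 0.
  x = -1: f_y(-1, y) = 2*y - 4; vanishes at y ∈ {2}. (-1, 2): f_x = 0, f = 0 — SINGULAR.
  x = 0: f_y(0, y) = 0; vanishes at y ∈ {-4, -3, -2, -1, 0, 1, 2, 3, 4}. (0, -4): f_x = -39 ≠ 0; (0, -3): f_x = -28 ≠ 0; (0, -2): f_x = -19 ≠ 0; (0, -1): f_x = -12 ≠ 0; (0, 0): f_x = -7 ≠ 0; (0, 1): f_x = -4 ≠ 0; (0, 2): f_x = -3 ≠ 0; (0, 3): f_x = -4 ≠ 0; (0, 4): f_x = -7 ≠ 0.
  x = 1: f_y(1, y) = 4 - 2*y; vanishes at y ∈ {2}. (1, 2): f_x = -12 ≠ 0.
  x = 2: f_y(2, y) = 8 - 4*y; vanishes at y ∈ {2}. (2, 2): f_x = -27 ≠ 0.
  x = 3: f_y(3, y) = 12 - 6*y; vanishes at y ∈ {2}. (3, 2): f_x = -48 ≠ 0.
  x = 4: f_y(4, y) = 16 - 8*y; vanishes at y ∈ {2}. (4, 2): f_x = -75 ≠ 0.
Only singular point on the grid: (-1, 2).
Classify: substitute x = -1 + u, y = 2 + v and expand: f = -u**3 - u*v**2 + v**2.
No constant or linear terms (consistent with a singular point). Quadratic part: v**2. Cubic part: -u**3 - u*v**2.
The quadratic part v**2 is a perfect square, so there is a single (double) tangent line v = 0, i.e. y = 2. Restricting the cubic part to that line (v = 0) leaves -u**3 ≠ 0, so f is not divisible by v and the branch is v² ≈ u**3 to lowest order — this is a cusp.
Classification: cusp.


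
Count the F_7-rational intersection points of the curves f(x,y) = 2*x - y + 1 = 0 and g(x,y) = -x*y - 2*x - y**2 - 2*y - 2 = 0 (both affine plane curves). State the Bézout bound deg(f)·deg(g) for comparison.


Common zeros: {(5, 4), (6, 6)}; count = 2; Bézout bound = 2.

deg(f) = 1, deg(g) = 2, so Bézout bound = 2.
Scan x ∈ F_7. For each x, list the y ∈ F_7 with f(x, y) ≡ 0 and those with g(x, y) ≡ 0 (mod 7); the common zeros in that column are the intersection.
  x = 0: f ≡ 0 at y ∈ {1}; g ≡ 0 at y ∈ ∅; common: ∅.
  x = 1: f ≡ 0 at y ∈ {3}; g ≡ 0 at y ∈ {2}; common: ∅.
  x = 2: f ≡ 0 at y ∈ {5}; g ≡ 0 at y ∈ ∅; common: ∅.
  x = 3: f ≡ 0 at y ∈ {0}; g ≡ 0 at y ∈ {1}; common: ∅.
  x = 4: f ≡ 0 at y ∈ {2}; g ≡ 0 at y ∈ ∅; common: ∅.
  x = 5: f ≡ 0 at y ∈ {4}; g ≡ 0 at y ∈ {3, 4}; common: {4}.
  x = 6: f ≡ 0 at y ∈ {6}; g ≡ 0 at y ∈ {0, 6}; common: {6}.
Collecting: common zeros = {(5, 4), (6, 6)}, so the count is 2.
Comparison with the Bézout bound: 2 ≤ 2 = deg(f)·deg(g), as expected for curves with no common component (the bound is attained).


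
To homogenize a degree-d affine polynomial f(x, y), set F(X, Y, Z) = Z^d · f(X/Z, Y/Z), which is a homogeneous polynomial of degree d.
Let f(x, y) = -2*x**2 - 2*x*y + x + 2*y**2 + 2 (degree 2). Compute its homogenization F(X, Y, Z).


F(X, Y, Z) = -2*X**2 - 2*X*Y + X*Z + 2*Y**2 + 2*Z**2

deg(f) = 2.
Substitute x = X/Z, y = Y/Z into f, then multiply by Z^2.
  monomial -2·x^2·y^0 ↦ -2·X^2·Y^0·Z^0.
  monomial -2·x^1·y^1 ↦ -2·X^1·Y^1·Z^0.
  monomial 1·x^1·y^0 ↦ 1·X^1·Y^0·Z^1.
  monomial 2·x^0·y^2 ↦ 2·X^0·Y^2·Z^0.
  monomial 2·x^0·y^0 ↦ 2·X^0·Y^0·Z^2.
Collecting: F(X, Y, Z) = -2*X**2 - 2*X*Y + X*Z + 2*Y**2 + 2*Z**2.


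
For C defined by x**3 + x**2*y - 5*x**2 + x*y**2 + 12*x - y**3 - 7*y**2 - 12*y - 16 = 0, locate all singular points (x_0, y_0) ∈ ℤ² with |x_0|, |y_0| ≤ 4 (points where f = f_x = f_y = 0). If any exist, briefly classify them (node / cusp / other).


Singular points: {(2, -2)}; classification: node.

Compute partial derivatives:
  f_x = 3*x**2 + 2*x*y - 10*x + y**2 + 12.
  f_y = x**2 + 2*x*y - 3*y**2 - 14*y - 12.
Scan x_0 ∈ {−4, ..., 4}. For each x_0, f_y(x_0, y) is a polynomial in y; find its integer roots y ∈ {−4, ..., 4}, then test f_x and f at those candidates.
  x = -4: f_y(-4, y) = -3*y**2 - 22*y + 4; no integer root y with |y| ≤ 4.
  x = -3: f_y(-3, y) = -3*y**2 - 20*y - 3; no integer root y with |y| ≤ 4.
  x = -2: f_y(-2, y) = -3*y**2 - 18*y - 8; no integer root y with |y| ≤ 4.
  x = -1: f_y(-1, y) = -3*y**2 - 16*y - 11; no integer root y with |y| ≤ 4.
  x = 0: f_y(0, y) = -3*y**2 - 14*y - 12; no integer root y with |y| ≤ 4.
  x = 1: f_y(1, y) = -3*y**2 - 12*y - 11; no integer root y with |y| ≤ 4.
  x = 2: f_y(2, y) = -3*y**2 - 10*y - 8; vanishes at y ∈ {-2}. (2, -2): f_x = 0, f = 0 — SINGULAR.
  x = 3: f_y(3, y) = -3*y**2 - 8*y - 3; no integer root y with |y| ≤ 4.
  x = 4: f_y(4, y) = -3*y**2 - 6*y + 4; no integer root y with |y| ≤ 4.
Only singular point on the grid: (2, -2).
Classify: substitute x = 2 + u, y = -2 + v and expand: f = u**3 + u**2*v - u**2 + u*v**2 - v**3 + v**2.
No constant or linear terms (consistent with a singular point). Quadratic part: -u**2 + v**2. Cubic part: u**3 + u**2*v + u*v**2 - v**3.
The quadratic part v**2 - u**2 = (v − u)(v + u) splits into two distinct linear factors, so there are two distinct tangent lines y − -2 = ±(x − 2) — this is a node (ordinary double point).
Classification: node.


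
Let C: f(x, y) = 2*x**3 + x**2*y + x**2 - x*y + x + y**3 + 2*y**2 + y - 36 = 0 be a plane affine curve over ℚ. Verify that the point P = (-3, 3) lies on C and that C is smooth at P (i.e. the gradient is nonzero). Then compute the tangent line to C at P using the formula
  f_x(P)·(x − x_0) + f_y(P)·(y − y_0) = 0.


Tangent line at P: 28*x + 52*y - 72 = 0.

Step 1: f(-3, 3) = 0, so P lies on C.
Step 2: partial derivatives
  f_x(x, y) = 6*x**2 + 2*x*y + 2*x - y + 1, f_y(x, y) = x**2 - x + 3*y**2 + 4*y + 1.
  f_x(P) = 28, f_y(P) = 52 (gradient nonzero, so P is smooth).
Step 3: tangent line at P: 28·(x − -3) + 52·(y − 3) = 0.
Expanding: 28*x + 52*y - 72 = 0.


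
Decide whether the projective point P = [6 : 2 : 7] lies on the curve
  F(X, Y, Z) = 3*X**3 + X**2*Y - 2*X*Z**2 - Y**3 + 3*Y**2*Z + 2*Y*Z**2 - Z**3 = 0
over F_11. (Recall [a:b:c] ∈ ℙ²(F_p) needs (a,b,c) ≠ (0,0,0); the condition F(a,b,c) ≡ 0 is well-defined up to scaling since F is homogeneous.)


F(6,2,7) ≡ 6 (mod 11); P is NOT on the curve.

Evaluate F(6, 2, 7) term-by-term (mod 11).
  3*X**3 ↦ 3·216·1·1 = 648
  X**2*Y ↦ 1·36·2·1 = 72
  -2*X*Z**2 ↦ -2·6·1·49 = -588
  -Y**3 ↦ -1·1·8·1 = -8
  3*Y**2*Z ↦ 3·1·4·7 = 84
  2*Y*Z**2 ↦ 2·1·2·49 = 196
  -Z**3 ↦ -1·1·1·343 = -343
Sum: F(6, 2, 7) = (648) + (72) + (-588) + (-8) + (84) + (196) + (-343) = 61.
Reducing mod 11: 61 ≡ 6 (mod 11).
Since F(a, b, c) ≡ 6 ≠ 0 (mod 11), P does NOT lie on the curve.


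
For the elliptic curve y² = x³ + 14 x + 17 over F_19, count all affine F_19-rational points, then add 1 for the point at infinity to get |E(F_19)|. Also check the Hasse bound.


Affine points = {(0, 6), (0, 13), (4, 2), (4, 17), (9, 6), (9, 13), (10, 6), (10, 13), (11, 1), (11, 18), (15, 7), (15, 12), (16, 9), (16, 10), (17, 0)}; affine count = 15; |E(F_19)| = 16.

Discriminant check: Δ ∝ 4a³ + 27b² = 4·14³ + 27·17² = 4·2744 + 27·289 ≡ 7 (mod 19). Nonzero ⇒ E is nonsingular.
For each x ∈ F_19, compute rhs = x³ + 14·x + 17 mod 19, then count y ∈ F_19 with y² ≡ rhs.
  x = 0: rhs = 17, matching y values: 6, 13 (2 points).
  x = 1: rhs = 13, matching y values: none (0 points).
  x = 2: rhs = 15, matching y values: none (0 points).
  x = 3: rhs = 10, matching y values: none (0 points).
  x = 4: rhs = 4, matching y values: 2, 17 (2 points).
  x = 5: rhs = 3, matching y values: none (0 points).
  x = 6: rhs = 13, matching y values: none (0 points).
  x = 7: rhs = 2, matching y values: none (0 points).
  x = 8: rhs = 14, matching y values: none (0 points).
  x = 9: rhs = 17, matching y values: 6, 13 (2 points).
  x = 10: rhs = 17, matching y values: 6, 13 (2 points).
  x = 11: rhs = 1, matching y values: 1, 18 (2 points).
  x = 12: rhs = 13, matching y values: none (0 points).
  x = 13: rhs = 2, matching y values: none (0 points).
  x = 14: rhs = 12, matching y values: none (0 points).
  x = 15: rhs = 11, matching y values: 7, 12 (2 points).
  x = 16: rhs = 5, matching y values: 9, 10 (2 points).
  x = 17: rhs = 0, matching y values: 0 (1 points).
  x = 18: rhs = 2, matching y values: none (0 points).
Total affine count: 15.
Full point count |E(F_19)| = 15 + 1 = 16.
Hasse bound: |16 − (19+1)| = |-4| = 4 ≤ 2√19 ≈ 8.7178 ✓.


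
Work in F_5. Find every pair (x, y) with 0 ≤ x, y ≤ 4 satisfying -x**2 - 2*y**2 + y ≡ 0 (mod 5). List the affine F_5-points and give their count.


Affine F_5-points: {(0, 0), (0, 3), (2, 1), (2, 2), (3, 1), (3, 2)}; count = 6.

For each of the 25 pairs (x, y) ∈ F_5², evaluate f(x, y) mod 5. Record the zeros.
  x = 0: [0↦0, 1↦4, 2↦4, 3↦0, 4↦2]  zeros at y ∈ {0, 3}
  x = 1: [0↦4, 1↦3, 2↦3, 3↦4, 4↦1]  zeros at y ∈ ∅
  x = 2: [0↦1, 1↦0, 2↦0, 3↦1, 4↦3]  zeros at y ∈ {1, 2}
  x = 3: [0↦1, 1↦0, 2↦0, 3↦1, 4↦3]  zeros at y ∈ {1, 2}
  x = 4: [0↦4, 1↦3, 2↦3, 3↦4, 4↦1]  zeros at y ∈ ∅
Collecting zeros: affine points = {(0, 0), (0, 3), (2, 1), (2, 2), (3, 1), (3, 2)}.
Total count |C(F_5)_aff| = 6.


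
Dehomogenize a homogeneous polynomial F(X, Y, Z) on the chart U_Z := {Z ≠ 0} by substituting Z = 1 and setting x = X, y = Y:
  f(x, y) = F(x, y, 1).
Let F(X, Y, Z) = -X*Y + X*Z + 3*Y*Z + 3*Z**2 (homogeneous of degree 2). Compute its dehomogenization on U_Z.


f(x, y) = -x*y + x + 3*y + 3

On U_Z we set Z = 1. Each monomial c·X^i·Y^j·Z^k in F becomes c·x^i·y^j·1^k = c·x^i·y^j.
Substituting Z = 1: F(X, Y, 1) = -x*y + x + 3*y + 3.
Note: deg(f) ≤ deg(F) = 2; strict inequality happens when F is divisible by Z (lost terms).


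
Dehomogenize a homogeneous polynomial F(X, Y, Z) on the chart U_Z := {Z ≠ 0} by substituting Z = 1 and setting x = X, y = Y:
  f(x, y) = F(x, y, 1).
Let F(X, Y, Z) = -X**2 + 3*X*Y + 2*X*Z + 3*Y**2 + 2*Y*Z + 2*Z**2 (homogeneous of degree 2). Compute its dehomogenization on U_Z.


f(x, y) = -x**2 + 3*x*y + 2*x + 3*y**2 + 2*y + 2

On U_Z we set Z = 1. Each monomial c·X^i·Y^j·Z^k in F becomes c·x^i·y^j·1^k = c·x^i·y^j.
Substituting Z = 1: F(X, Y, 1) = -x**2 + 3*x*y + 2*x + 3*y**2 + 2*y + 2.
Note: deg(f) ≤ deg(F) = 2; strict inequality happens when F is divisible by Z (lost terms).


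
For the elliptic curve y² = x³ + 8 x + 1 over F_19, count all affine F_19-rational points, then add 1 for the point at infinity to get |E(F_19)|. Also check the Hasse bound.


Affine points = {(0, 1), (0, 18), (2, 5), (2, 14), (7, 1), (7, 18), (8, 8), (8, 11), (9, 2), (9, 17), (10, 6), (10, 13), (12, 1), (12, 18), (14, 8), (14, 11), (15, 0), (16, 8), (16, 11), (18, 7), (18, 12)}; affine count = 21; |E(F_19)| = 22.

Discriminant check: Δ ∝ 4a³ + 27b² = 4·8³ + 27·1² = 4·512 + 27·1 ≡ 4 (mod 19). Nonzero ⇒ E is nonsingular.
For each x ∈ F_19, compute rhs = x³ + 8·x + 1 mod 19, then count y ∈ F_19 with y² ≡ rhs.
  x = 0: rhs = 1, matching y values: 1, 18 (2 points).
  x = 1: rhs = 10, matching y values: none (0 points).
  x = 2: rhs = 6, matching y values: 5, 14 (2 points).
  x = 3: rhs = 14, matching y values: none (0 points).
  x = 4: rhs = 2, matching y values: none (0 points).
  x = 5: rhs = 14, matching y values: none (0 points).
  x = 6: rhs = 18, matching y values: none (0 points).
  x = 7: rhs = 1, matching y values: 1, 18 (2 points).
  x = 8: rhs = 7, matching y values: 8, 11 (2 points).
  x = 9: rhs = 4, matching y values: 2, 17 (2 points).
  x = 10: rhs = 17, matching y values: 6, 13 (2 points).
  x = 11: rhs = 14, matching y values: none (0 points).
  x = 12: rhs = 1, matching y values: 1, 18 (2 points).
  x = 13: rhs = 3, matching y values: none (0 points).
  x = 14: rhs = 7, matching y values: 8, 11 (2 points).
  x = 15: rhs = 0, matching y values: 0 (1 points).
  x = 16: rhs = 7, matching y values: 8, 11 (2 points).
  x = 17: rhs = 15, matching y values: none (0 points).
  x = 18: rhs = 11, matching y values: 7, 12 (2 points).
Total affine count: 21.
Full point count |E(F_19)| = 21 + 1 = 22.
Hasse bound: |22 − (19+1)| = |2| = 2 ≤ 2√19 ≈ 8.7178 ✓.


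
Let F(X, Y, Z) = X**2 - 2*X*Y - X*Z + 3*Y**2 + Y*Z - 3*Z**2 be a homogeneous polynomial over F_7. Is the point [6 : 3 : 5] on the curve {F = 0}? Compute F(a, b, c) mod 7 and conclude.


F(6,3,5) ≡ 0 (mod 7); P is on the curve.

Evaluate F(6, 3, 5) term-by-term (mod 7).
  X**2 ↦ 1·36·1·1 = 36
  -2*X*Y ↦ -2·6·3·1 = -36
  -X*Z ↦ -1·6·1·5 = -30
  3*Y**2 ↦ 3·1·9·1 = 27
  Y*Z ↦ 1·1·3·5 = 15
  -3*Z**2 ↦ -3·1·1·25 = -75
Sum: F(6, 3, 5) = (36) + (-36) + (-30) + (27) + (15) + (-75) = -63.
Reducing mod 7: -63 ≡ 0 (mod 7).
Since F(a, b, c) ≡ 0 (mod 7), P lies on the curve.


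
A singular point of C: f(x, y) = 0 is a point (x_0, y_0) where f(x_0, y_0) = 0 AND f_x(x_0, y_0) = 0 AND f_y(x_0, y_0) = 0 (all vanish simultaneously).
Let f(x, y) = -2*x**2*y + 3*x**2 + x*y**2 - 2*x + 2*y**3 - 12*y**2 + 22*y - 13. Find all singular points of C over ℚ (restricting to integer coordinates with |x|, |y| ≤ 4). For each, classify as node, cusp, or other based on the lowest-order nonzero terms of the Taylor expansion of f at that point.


Singular points: {(1, 2)}; classification: node.

Compute partial derivatives:
  f_x = -4*x*y + 6*x + y**2 - 2.
  f_y = -2*x**2 + 2*x*y + 6*y**2 - 24*y + 22.
Scan x_0 ∈ {−4, ..., 4}. For each x_0, f_y(x_0, y) is a polynomial in y; find its integer roots y ∈ {−4, ..., 4}, then test f_x and f at those candidates.
  x = -4: f_y(-4, y) = 6*y**2 - 32*y - 10; no integer root y with |y| ≤ 4.
  x = -3: f_y(-3, y) = 6*y**2 - 30*y + 4; no integer root y with |y| ≤ 4.
  x = -2: f_y(-2, y) = 6*y**2 - 28*y + 14; no integer root y with |y| ≤ 4.
  x = -1: f_y(-1, y) = 6*y**2 - 26*y + 20; vanishes at y ∈ {1}. (-1, 1): f_x = -3 ≠ 0.
  x = 0: f_y(0, y) = 6*y**2 - 24*y + 22; no integer root y with |y| ≤ 4.
  x = 1: f_y(1, y) = 6*y**2 - 22*y + 20; vanishes at y ∈ {2}. (1, 2): f_x = 0, f = 0 — SINGULAR.
  x = 2: f_y(2, y) = 6*y**2 - 20*y + 14; vanishes at y ∈ {1}. (2, 1): f_x = 3 ≠ 0.
  x = 3: f_y(3, y) = 6*y**2 - 18*y + 4; no integer root y with |y| ≤ 4.
  x = 4: f_y(4, y) = 6*y**2 - 16*y - 10; no integer root y with |y| ≤ 4.
Only singular point on the grid: (1, 2).
Classify: substitute x = 1 + u, y = 2 + v and expand: f = -2*u**2*v - u**2 + u*v**2 + 2*v**3 + v**2.
No constant or linear terms (consistent with a singular point). Quadratic part: -u**2 + v**2. Cubic part: -2*u**2*v + u*v**2 + 2*v**3.
The quadratic part v**2 - u**2 = (v − u)(v + u) splits into two distinct linear factors, so there are two distinct tangent lines y − 2 = ±(x − 1) — this is a node (ordinary double point).
Classification: node.


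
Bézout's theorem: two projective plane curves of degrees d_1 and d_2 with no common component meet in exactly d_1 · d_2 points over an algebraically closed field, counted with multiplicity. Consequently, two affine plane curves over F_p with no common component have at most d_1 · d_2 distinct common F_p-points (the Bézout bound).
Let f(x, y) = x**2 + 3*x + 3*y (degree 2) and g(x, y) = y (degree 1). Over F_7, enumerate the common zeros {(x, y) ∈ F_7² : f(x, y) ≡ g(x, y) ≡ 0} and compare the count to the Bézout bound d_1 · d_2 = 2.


Common zeros: {(0, 0), (4, 0)}; count = 2; Bézout bound = 2.

deg(f) = 2, deg(g) = 1, so Bézout bound = 2.
Scan x ∈ F_7. For each x, list the y ∈ F_7 with f(x, y) ≡ 0 and those with g(x, y) ≡ 0 (mod 7); the common zeros in that column are the intersection.
  x = 0: f ≡ 0 at y ∈ {0}; g ≡ 0 at y ∈ {0}; common: {0}.
  x = 1: f ≡ 0 at y ∈ {1}; g ≡ 0 at y ∈ {0}; common: ∅.
  x = 2: f ≡ 0 at y ∈ {6}; g ≡ 0 at y ∈ {0}; common: ∅.
  x = 3: f ≡ 0 at y ∈ {1}; g ≡ 0 at y ∈ {0}; common: ∅.
  x = 4: f ≡ 0 at y ∈ {0}; g ≡ 0 at y ∈ {0}; common: {0}.
  x = 5: f ≡ 0 at y ∈ {3}; g ≡ 0 at y ∈ {0}; common: ∅.
  x = 6: f ≡ 0 at y ∈ {3}; g ≡ 0 at y ∈ {0}; common: ∅.
Collecting: common zeros = {(0, 0), (4, 0)}, so the count is 2.
Comparison with the Bézout bound: 2 ≤ 2 = deg(f)·deg(g), as expected for curves with no common component (the bound is attained).


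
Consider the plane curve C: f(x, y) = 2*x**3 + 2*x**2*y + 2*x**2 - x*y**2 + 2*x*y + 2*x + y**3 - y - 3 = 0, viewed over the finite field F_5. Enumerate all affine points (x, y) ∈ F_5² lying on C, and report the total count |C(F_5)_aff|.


Affine F_5-points: {(1, 3), (2, 0), (2, 1), (3, 0), (4, 0), (4, 2)}; count = 6.

For each of the 25 pairs (x, y) ∈ F_5², evaluate f(x, y) mod 5. Record the zeros.
  x = 0: [0↦2, 1↦2, 2↦3, 3↦1, 4↦2]  zeros at y ∈ ∅
  x = 1: [0↦3, 1↦1, 2↦3, 3↦0, 4↦3]  zeros at y ∈ {3}
  x = 2: [0↦0, 1↦0, 2↦2, 3↦2, 4↦1]  zeros at y ∈ {0, 1}
  x = 3: [0↦0, 1↦1, 2↦2, 3↦4, 4↦3]  zeros at y ∈ {0}
  x = 4: [0↦0, 1↦1, 2↦0, 3↦3, 4↦1]  zeros at y ∈ {0, 2}
Collecting zeros: affine points = {(1, 3), (2, 0), (2, 1), (3, 0), (4, 0), (4, 2)}.
Total count |C(F_5)_aff| = 6.


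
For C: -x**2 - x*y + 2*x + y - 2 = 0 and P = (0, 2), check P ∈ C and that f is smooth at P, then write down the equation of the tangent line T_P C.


Tangent line at P: y - 2 = 0.

Step 1: f(0, 2) = 0, so P lies on C.
Step 2: partial derivatives
  f_x(x, y) = -2*x - y + 2, f_y(x, y) = 1 - x.
  f_x(P) = 0, f_y(P) = 1 (gradient nonzero, so P is smooth).
Step 3: tangent line at P: 0·(x − 0) + 1·(y − 2) = 0.
Expanding: y - 2 = 0.


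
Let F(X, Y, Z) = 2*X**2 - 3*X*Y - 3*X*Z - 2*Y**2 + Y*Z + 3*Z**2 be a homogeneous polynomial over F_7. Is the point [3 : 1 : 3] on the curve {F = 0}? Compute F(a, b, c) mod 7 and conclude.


F(3,1,3) ≡ 3 (mod 7); P is NOT on the curve.

Evaluate F(3, 1, 3) term-by-term (mod 7).
  2*X**2 ↦ 2·9·1·1 = 18
  -3*X*Y ↦ -3·3·1·1 = -9
  -3*X*Z ↦ -3·3·1·3 = -27
  -2*Y**2 ↦ -2·1·1·1 = -2
  Y*Z ↦ 1·1·1·3 = 3
  3*Z**2 ↦ 3·1·1·9 = 27
Sum: F(3, 1, 3) = (18) + (-9) + (-27) + (-2) + (3) + (27) = 10.
Reducing mod 7: 10 ≡ 3 (mod 7).
Since F(a, b, c) ≡ 3 ≠ 0 (mod 7), P does NOT lie on the curve.


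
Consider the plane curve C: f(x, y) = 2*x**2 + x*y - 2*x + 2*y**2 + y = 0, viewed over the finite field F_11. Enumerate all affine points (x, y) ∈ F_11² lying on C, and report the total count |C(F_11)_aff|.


Affine F_11-points: {(0, 0), (0, 5), (1, 0), (1, 10), (4, 5), (4, 9), (6, 3), (6, 10), (9, 8), (9, 9), (10, 3), (10, 8)}; count = 12.

For each of the 121 pairs (x, y) ∈ F_11², evaluate f(x, y) mod 11. Record the zeros.
  x = 0: [0↦0, 1↦3, 2↦10, 3↦10, 4↦3, 5↦0, 6↦1, 7↦6, 8↦4, 9↦6, 10↦1]  zeros at y ∈ {0, 5}
  x = 1: [0↦0, 1↦4, 2↦1, 3↦2, 4↦7, 5↦5, 6↦7, 7↦2, 8↦1, 9↦4, 10↦0]  zeros at y ∈ {0, 10}
  x = 2: [0↦4, 1↦9, 2↦7, 3↦9, 4↦4, 5↦3, 6↦6, 7↦2, 8↦2, 9↦6, 10↦3]  zeros at y ∈ ∅
  x = 3: [0↦1, 1↦7, 2↦6, 3↦9, 4↦5, 5↦5, 6↦9, 7↦6, 8↦7, 9↦1, 10↦10]  zeros at y ∈ ∅
  x = 4: [0↦2, 1↦9, 2↦9, 3↦2, 4↦10, 5↦0, 6↦5, 7↦3, 8↦5, 9↦0, 10↦10]  zeros at y ∈ {5, 9}
  x = 5: [0↦7, 1↦4, 2↦5, 3↦10, 4↦8, 5↦10, 6↦5, 7↦4, 8↦7, 9↦3, 10↦3]  zeros at y ∈ ∅
  x = 6: [0↦5, 1↦3, 2↦5, 3↦0, 4↦10, 5↦2, 6↦9, 7↦9, 8↦2, 9↦10, 10↦0]  zeros at y ∈ {3, 10}
  x = 7: [0↦7, 1↦6, 2↦9, 3↦5, 4↦5, 5↦9, 6↦6, 7↦7, 8↦1, 9↦10, 10↦1]  zeros at y ∈ ∅
  x = 8: [0↦2, 1↦2, 2↦6, 3↦3, 4↦4, 5↦9, 6↦7, 7↦9, 8↦4, 9↦3, 10↦6]  zeros at y ∈ ∅
  x = 9: [0↦1, 1↦2, 2↦7, 3↦5, 4↦7, 5↦2, 6↦1, 7↦4, 8↦0, 9↦0, 10↦4]  zeros at y ∈ {8, 9}
  x = 10: [0↦4, 1↦6, 2↦1, 3↦0, 4↦3, 5↦10, 6↦10, 7↦3, 8↦0, 9↦1, 10↦6]  zeros at y ∈ {3, 8}
Collecting zeros: affine points = {(0, 0), (0, 5), (1, 0), (1, 10), (4, 5), (4, 9), (6, 3), (6, 10), (9, 8), (9, 9), (10, 3), (10, 8)}.
Total count |C(F_11)_aff| = 12.


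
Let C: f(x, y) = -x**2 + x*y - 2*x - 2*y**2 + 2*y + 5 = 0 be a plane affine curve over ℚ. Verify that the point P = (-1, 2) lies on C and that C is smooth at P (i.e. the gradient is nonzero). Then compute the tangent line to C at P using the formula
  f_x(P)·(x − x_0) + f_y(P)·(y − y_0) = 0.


Tangent line at P: 2*x - 7*y + 16 = 0.

Step 1: f(-1, 2) = 0, so P lies on C.
Step 2: partial derivatives
  f_x(x, y) = -2*x + y - 2, f_y(x, y) = x - 4*y + 2.
  f_x(P) = 2, f_y(P) = -7 (gradient nonzero, so P is smooth).
Step 3: tangent line at P: 2·(x − -1) + -7·(y − 2) = 0.
Expanding: 2*x - 7*y + 16 = 0.


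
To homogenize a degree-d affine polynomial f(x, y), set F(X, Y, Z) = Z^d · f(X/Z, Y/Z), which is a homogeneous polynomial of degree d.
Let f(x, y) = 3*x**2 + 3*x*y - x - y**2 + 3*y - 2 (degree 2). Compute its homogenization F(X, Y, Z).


F(X, Y, Z) = 3*X**2 + 3*X*Y - X*Z - Y**2 + 3*Y*Z - 2*Z**2

deg(f) = 2.
Substitute x = X/Z, y = Y/Z into f, then multiply by Z^2.
  monomial 3·x^2·y^0 ↦ 3·X^2·Y^0·Z^0.
  monomial 3·x^1·y^1 ↦ 3·X^1·Y^1·Z^0.
  monomial -1·x^1·y^0 ↦ -1·X^1·Y^0·Z^1.
  monomial -1·x^0·y^2 ↦ -1·X^0·Y^2·Z^0.
  monomial 3·x^0·y^1 ↦ 3·X^0·Y^1·Z^1.
  monomial -2·x^0·y^0 ↦ -2·X^0·Y^0·Z^2.
Collecting: F(X, Y, Z) = 3*X**2 + 3*X*Y - X*Z - Y**2 + 3*Y*Z - 2*Z**2.


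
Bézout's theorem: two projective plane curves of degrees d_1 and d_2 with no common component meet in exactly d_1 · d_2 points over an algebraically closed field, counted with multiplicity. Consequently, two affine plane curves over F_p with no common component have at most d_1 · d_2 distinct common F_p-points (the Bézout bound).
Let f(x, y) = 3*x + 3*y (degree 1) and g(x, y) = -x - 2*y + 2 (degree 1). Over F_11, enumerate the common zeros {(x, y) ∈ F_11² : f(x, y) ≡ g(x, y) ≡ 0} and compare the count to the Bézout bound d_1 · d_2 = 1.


Common zeros: {(9, 2)}; count = 1; Bézout bound = 1.

deg(f) = 1, deg(g) = 1, so Bézout bound = 1.
Scan x ∈ F_11. For each x, list the y ∈ F_11 with f(x, y) ≡ 0 and those with g(x, y) ≡ 0 (mod 11); the common zeros in that column are the intersection.
  x = 0: f ≡ 0 at y ∈ {0}; g ≡ 0 at y ∈ {1}; common: ∅.
  x = 1: f ≡ 0 at y ∈ {10}; g ≡ 0 at y ∈ {6}; common: ∅.
  x = 2: f ≡ 0 at y ∈ {9}; g ≡ 0 at y ∈ {0}; common: ∅.
  x = 3: f ≡ 0 at y ∈ {8}; g ≡ 0 at y ∈ {5}; common: ∅.
  x = 4: f ≡ 0 at y ∈ {7}; g ≡ 0 at y ∈ {10}; common: ∅.
  x = 5: f ≡ 0 at y ∈ {6}; g ≡ 0 at y ∈ {4}; common: ∅.
  x = 6: f ≡ 0 at y ∈ {5}; g ≡ 0 at y ∈ {9}; common: ∅.
  x = 7: f ≡ 0 at y ∈ {4}; g ≡ 0 at y ∈ {3}; common: ∅.
  x = 8: f ≡ 0 at y ∈ {3}; g ≡ 0 at y ∈ {8}; common: ∅.
  x = 9: f ≡ 0 at y ∈ {2}; g ≡ 0 at y ∈ {2}; common: {2}.
  x = 10: f ≡ 0 at y ∈ {1}; g ≡ 0 at y ∈ {7}; common: ∅.
Collecting: common zeros = {(9, 2)}, so the count is 1.
Comparison with the Bézout bound: 1 ≤ 1 = deg(f)·deg(g), as expected for curves with no common component (the bound is attained).


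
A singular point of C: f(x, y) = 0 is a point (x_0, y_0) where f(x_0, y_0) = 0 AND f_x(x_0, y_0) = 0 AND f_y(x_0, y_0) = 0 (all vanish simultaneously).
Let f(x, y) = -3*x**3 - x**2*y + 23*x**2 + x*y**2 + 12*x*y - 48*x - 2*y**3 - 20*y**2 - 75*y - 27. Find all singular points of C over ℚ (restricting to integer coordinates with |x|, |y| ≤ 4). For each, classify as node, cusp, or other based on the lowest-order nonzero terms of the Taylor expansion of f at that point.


Singular points: {(3, -3)}; classification: node.

Compute partial derivatives:
  f_x = -9*x**2 - 2*x*y + 46*x + y**2 + 12*y - 48.
  f_y = -x**2 + 2*x*y + 12*x - 6*y**2 - 40*y - 75.
Scan x_0 ∈ {−4, ..., 4}. For each x_0, f_y(x_0, y) is a polynomial in y; find its integer roots y ∈ {−4, ..., 4}, then test f_x and f at those candidates.
  x = -4: f_y(-4, y) = -6*y**2 - 48*y - 139; no integer root y with |y| ≤ 4.
  x = -3: f_y(-3, y) = -6*y**2 - 46*y - 120; no integer root y with |y| ≤ 4.
  x = -2: f_y(-2, y) = -6*y**2 - 44*y - 103; no integer root y with |y| ≤ 4.
  x = -1: f_y(-1, y) = -6*y**2 - 42*y - 88; no integer root y with |y| ≤ 4.
  x = 0: f_y(0, y) = -6*y**2 - 40*y - 75; no integer root y with |y| ≤ 4.
  x = 1: f_y(1, y) = -6*y**2 - 38*y - 64; no integer root y with |y| ≤ 4.
  x = 2: f_y(2, y) = -6*y**2 - 36*y - 55; no integer root y with |y| ≤ 4.
  x = 3: f_y(3, y) = -6*y**2 - 34*y - 48; vanishes at y ∈ {-3}. (3, -3): f_x = 0, f = 0 — SINGULAR.
  x = 4: f_y(4, y) = -6*y**2 - 32*y - 43; no integer root y with |y| ≤ 4.
Only singular point on the grid: (3, -3).
Classify: substitute x = 3 + u, y = -3 + v and expand: f = -3*u**3 - u**2*v - u**2 + u*v**2 - 2*v**3 + v**2.
No constant or linear terms (consistent with a singular point). Quadratic part: -u**2 + v**2. Cubic part: -3*u**3 - u**2*v + u*v**2 - 2*v**3.
The quadratic part v**2 - u**2 = (v − u)(v + u) splits into two distinct linear factors, so there are two distinct tangent lines y − -3 = ±(x − 3) — this is a node (ordinary double point).
Classification: node.


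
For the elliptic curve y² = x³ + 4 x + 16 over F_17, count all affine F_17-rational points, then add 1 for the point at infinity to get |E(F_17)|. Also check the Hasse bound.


Affine points = {(0, 4), (0, 13), (1, 2), (1, 15), (2, 7), (2, 10), (3, 2), (3, 15), (5, 5), (5, 12), (6, 1), (6, 16), (7, 8), (7, 9), (8, 4), (8, 13), (9, 4), (9, 13), (10, 6), (10, 11), (13, 2), (13, 15), (15, 0)}; affine count = 23; |E(F_17)| = 24.

Discriminant check: Δ ∝ 4a³ + 27b² = 4·4³ + 27·16² = 4·64 + 27·256 ≡ 11 (mod 17). Nonzero ⇒ E is nonsingular.
For each x ∈ F_17, compute rhs = x³ + 4·x + 16 mod 17, then count y ∈ F_17 with y² ≡ rhs.
  x = 0: rhs = 16, matching y values: 4, 13 (2 points).
  x = 1: rhs = 4, matching y values: 2, 15 (2 points).
  x = 2: rhs = 15, matching y values: 7, 10 (2 points).
  x = 3: rhs = 4, matching y values: 2, 15 (2 points).
  x = 4: rhs = 11, matching y values: none (0 points).
  x = 5: rhs = 8, matching y values: 5, 12 (2 points).
  x = 6: rhs = 1, matching y values: 1, 16 (2 points).
  x = 7: rhs = 13, matching y values: 8, 9 (2 points).
  x = 8: rhs = 16, matching y values: 4, 13 (2 points).
  x = 9: rhs = 16, matching y values: 4, 13 (2 points).
  x = 10: rhs = 2, matching y values: 6, 11 (2 points).
  x = 11: rhs = 14, matching y values: none (0 points).
  x = 12: rhs = 7, matching y values: none (0 points).
  x = 13: rhs = 4, matching y values: 2, 15 (2 points).
  x = 14: rhs = 11, matching y values: none (0 points).
  x = 15: rhs = 0, matching y values: 0 (1 points).
  x = 16: rhs = 11, matching y values: none (0 points).
Total affine count: 23.
Full point count |E(F_17)| = 23 + 1 = 24.
Hasse bound: |24 − (17+1)| = |6| = 6 ≤ 2√17 ≈ 8.2462 ✓.


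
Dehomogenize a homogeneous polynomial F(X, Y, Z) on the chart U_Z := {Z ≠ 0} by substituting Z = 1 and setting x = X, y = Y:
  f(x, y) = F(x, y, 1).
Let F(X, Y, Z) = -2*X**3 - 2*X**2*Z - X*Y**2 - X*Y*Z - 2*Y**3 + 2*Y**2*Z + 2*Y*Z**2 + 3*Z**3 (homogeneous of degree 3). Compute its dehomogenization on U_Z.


f(x, y) = -2*x**3 - 2*x**2 - x*y**2 - x*y - 2*y**3 + 2*y**2 + 2*y + 3

On U_Z we set Z = 1. Each monomial c·X^i·Y^j·Z^k in F becomes c·x^i·y^j·1^k = c·x^i·y^j.
Substituting Z = 1: F(X, Y, 1) = -2*x**3 - 2*x**2 - x*y**2 - x*y - 2*y**3 + 2*y**2 + 2*y + 3.
Note: deg(f) ≤ deg(F) = 3; strict inequality happens when F is divisible by Z (lost terms).


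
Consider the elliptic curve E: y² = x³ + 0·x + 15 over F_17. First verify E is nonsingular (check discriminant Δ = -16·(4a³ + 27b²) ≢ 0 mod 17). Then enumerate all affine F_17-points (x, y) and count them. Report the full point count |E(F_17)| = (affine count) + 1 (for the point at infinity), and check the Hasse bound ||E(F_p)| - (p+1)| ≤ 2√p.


Affine points = {(0, 7), (0, 10), (1, 4), (1, 13), (3, 5), (3, 12), (5, 2), (5, 15), (7, 1), (7, 16), (8, 0), (9, 8), (9, 9), (12, 3), (12, 14), (13, 6), (13, 11)}; affine count = 17; |E(F_17)| = 18.

Discriminant check: Δ ∝ 4a³ + 27b² = 4·0³ + 27·15² = 4·0 + 27·225 ≡ 6 (mod 17). Nonzero ⇒ E is nonsingular.
For each x ∈ F_17, compute rhs = x³ + 0·x + 15 mod 17, then count y ∈ F_17 with y² ≡ rhs.
  x = 0: rhs = 15, matching y values: 7, 10 (2 points).
  x = 1: rhs = 16, matching y values: 4, 13 (2 points).
  x = 2: rhs = 6, matching y values: none (0 points).
  x = 3: rhs = 8, matching y values: 5, 12 (2 points).
  x = 4: rhs = 11, matching y values: none (0 points).
  x = 5: rhs = 4, matching y values: 2, 15 (2 points).
  x = 6: rhs = 10, matching y values: none (0 points).
  x = 7: rhs = 1, matching y values: 1, 16 (2 points).
  x = 8: rhs = 0, matching y values: 0 (1 points).
  x = 9: rhs = 13, matching y values: 8, 9 (2 points).
  x = 10: rhs = 12, matching y values: none (0 points).
  x = 11: rhs = 3, matching y values: none (0 points).
  x = 12: rhs = 9, matching y values: 3, 14 (2 points).
  x = 13: rhs = 2, matching y values: 6, 11 (2 points).
  x = 14: rhs = 5, matching y values: none (0 points).
  x = 15: rhs = 7, matching y values: none (0 points).
  x = 16: rhs = 14, matching y values: none (0 points).
Total affine count: 17.
Full point count |E(F_17)| = 17 + 1 = 18.
Hasse bound: |18 − (17+1)| = |0| = 0 ≤ 2√17 ≈ 8.2462 ✓.


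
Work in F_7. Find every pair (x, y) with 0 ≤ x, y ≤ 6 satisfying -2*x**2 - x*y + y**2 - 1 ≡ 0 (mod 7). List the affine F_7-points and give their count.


Affine F_7-points: {(0, 1), (0, 6), (3, 1), (3, 2), (4, 5), (4, 6)}; count = 6.

For each of the 49 pairs (x, y) ∈ F_7², evaluate f(x, y) mod 7. Record the zeros.
  x = 0: [0↦6, 1↦0, 2↦3, 3↦1, 4↦1, 5↦3, 6↦0]  zeros at y ∈ {1, 6}
  x = 1: [0↦4, 1↦4, 2↦6, 3↦3, 4↦2, 5↦3, 6↦6]  zeros at y ∈ ∅
  x = 2: [0↦5, 1↦4, 2↦5, 3↦1, 4↦6, 5↦6, 6↦1]  zeros at y ∈ ∅
  x = 3: [0↦2, 1↦0, 2↦0, 3↦2, 4↦6, 5↦5, 6↦6]  zeros at y ∈ {1, 2}
  x = 4: [0↦2, 1↦6, 2↦5, 3↦6, 4↦2, 5↦0, 6↦0]  zeros at y ∈ {5, 6}
  x = 5: [0↦5, 1↦1, 2↦6, 3↦6, 4↦1, 5↦5, 6↦4]  zeros at y ∈ ∅
  x = 6: [0↦4, 1↦6, 2↦3, 3↦2, 4↦3, 5↦6, 6↦4]  zeros at y ∈ ∅
Collecting zeros: affine points = {(0, 1), (0, 6), (3, 1), (3, 2), (4, 5), (4, 6)}.
Total count |C(F_7)_aff| = 6.


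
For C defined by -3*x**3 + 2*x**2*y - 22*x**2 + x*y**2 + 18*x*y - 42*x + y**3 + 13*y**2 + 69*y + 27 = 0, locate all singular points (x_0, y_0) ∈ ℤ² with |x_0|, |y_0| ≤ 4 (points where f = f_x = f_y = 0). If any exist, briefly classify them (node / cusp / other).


Singular points: {(-3, -3)}; classification: node.

Compute partial derivatives:
  f_x = -9*x**2 + 4*x*y - 44*x + y**2 + 18*y - 42.
  f_y = 2*x**2 + 2*x*y + 18*x + 3*y**2 + 26*y + 69.
Scan x_0 ∈ {−4, ..., 4}. For each x_0, f_y(x_0, y) is a polynomial in y; find its integer roots y ∈ {−4, ..., 4}, then test f_x and f at those candidates.
  x = -4: f_y(-4, y) = 3*y**2 + 18*y + 29; no integer root y with |y| ≤ 4.
  x = -3: f_y(-3, y) = 3*y**2 + 20*y + 33; vanishes at y ∈ {-3}. (-3, -3): f_x = 0, f = 0 — SINGULAR.
  x = -2: f_y(-2, y) = 3*y**2 + 22*y + 41; no integer root y with |y| ≤ 4.
  x = -1: f_y(-1, y) = 3*y**2 + 24*y + 53; no integer root y with |y| ≤ 4.
  x = 0: f_y(0, y) = 3*y**2 + 26*y + 69; no integer root y with |y| ≤ 4.
  x = 1: f_y(1, y) = 3*y**2 + 28*y + 89; no integer root y with |y| ≤ 4.
  x = 2: f_y(2, y) = 3*y**2 + 30*y + 113; no integer root y with |y| ≤ 4.
  x = 3: f_y(3, y) = 3*y**2 + 32*y + 141; no integer root y with |y| ≤ 4.
  x = 4: f_y(4, y) = 3*y**2 + 34*y + 173; no integer root y with |y| ≤ 4.
Only singular point on the grid: (-3, -3).
Classify: substitute x = -3 + u, y = -3 + v and expand: f = -3*u**3 + 2*u**2*v - u**2 + u*v**2 + v**3 + v**2.
No constant or linear terms (consistent with a singular point). Quadratic part: -u**2 + v**2. Cubic part: -3*u**3 + 2*u**2*v + u*v**2 + v**3.
The quadratic part v**2 - u**2 = (v − u)(v + u) splits into two distinct linear factors, so there are two distinct tangent lines y − -3 = ±(x − -3) — this is a node (ordinary double point).
Classification: node.


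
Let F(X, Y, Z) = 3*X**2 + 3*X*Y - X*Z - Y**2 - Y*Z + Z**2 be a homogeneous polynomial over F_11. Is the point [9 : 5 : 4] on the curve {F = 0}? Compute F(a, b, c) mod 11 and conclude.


F(9,5,4) ≡ 5 (mod 11); P is NOT on the curve.

Evaluate F(9, 5, 4) term-by-term (mod 11).
  3*X**2 ↦ 3·81·1·1 = 243
  3*X*Y ↦ 3·9·5·1 = 135
  -X*Z ↦ -1·9·1·4 = -36
  -Y**2 ↦ -1·1·25·1 = -25
  -Y*Z ↦ -1·1·5·4 = -20
  Z**2 ↦ 1·1·1·16 = 16
Sum: F(9, 5, 4) = (243) + (135) + (-36) + (-25) + (-20) + (16) = 313.
Reducing mod 11: 313 ≡ 5 (mod 11).
Since F(a, b, c) ≡ 5 ≠ 0 (mod 11), P does NOT lie on the curve.


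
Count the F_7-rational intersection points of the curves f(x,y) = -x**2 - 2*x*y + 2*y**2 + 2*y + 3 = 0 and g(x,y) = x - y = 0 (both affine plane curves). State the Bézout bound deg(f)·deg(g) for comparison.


Common zeros: {(3, 3), (6, 6)}; count = 2; Bézout bound = 2.

deg(f) = 2, deg(g) = 1, so Bézout bound = 2.
Scan x ∈ F_7. For each x, list the y ∈ F_7 with f(x, y) ≡ 0 and those with g(x, y) ≡ 0 (mod 7); the common zeros in that column are the intersection.
  x = 0: f ≡ 0 at y ∈ {1, 5}; g ≡ 0 at y ∈ {0}; common: ∅.
  x = 1: f ≡ 0 at y ∈ ∅; g ≡ 0 at y ∈ {1}; common: ∅.
  x = 2: f ≡ 0 at y ∈ ∅; g ≡ 0 at y ∈ {2}; common: ∅.
  x = 3: f ≡ 0 at y ∈ {3, 6}; g ≡ 0 at y ∈ {3}; common: {3}.
  x = 4: f ≡ 0 at y ∈ {5}; g ≡ 0 at y ∈ {4}; common: ∅.
  x = 5: f ≡ 0 at y ∈ {1, 3}; g ≡ 0 at y ∈ {5}; common: ∅.
  x = 6: f ≡ 0 at y ∈ {6}; g ≡ 0 at y ∈ {6}; common: {6}.
Collecting: common zeros = {(3, 3), (6, 6)}, so the count is 2.
Comparison with the Bézout bound: 2 ≤ 2 = deg(f)·deg(g), as expected for curves with no common component (the bound is attained).


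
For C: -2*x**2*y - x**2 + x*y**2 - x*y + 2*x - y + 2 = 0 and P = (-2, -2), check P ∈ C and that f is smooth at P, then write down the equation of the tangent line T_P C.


Tangent line at P: -4*x + y - 6 = 0.

Step 1: f(-2, -2) = 0, so P lies on C.
Step 2: partial derivatives
  f_x(x, y) = -4*x*y - 2*x + y**2 - y + 2, f_y(x, y) = -2*x**2 + 2*x*y - x - 1.
  f_x(P) = -4, f_y(P) = 1 (gradient nonzero, so P is smooth).
Step 3: tangent line at P: -4·(x − -2) + 1·(y − -2) = 0.
Expanding: -4*x + y - 6 = 0.


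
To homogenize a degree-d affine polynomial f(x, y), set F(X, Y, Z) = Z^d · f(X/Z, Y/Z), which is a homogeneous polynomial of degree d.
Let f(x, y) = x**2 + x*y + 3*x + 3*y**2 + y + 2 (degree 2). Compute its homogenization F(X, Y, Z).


F(X, Y, Z) = X**2 + X*Y + 3*X*Z + 3*Y**2 + Y*Z + 2*Z**2

deg(f) = 2.
Substitute x = X/Z, y = Y/Z into f, then multiply by Z^2.
  monomial 1·x^2·y^0 ↦ 1·X^2·Y^0·Z^0.
  monomial 1·x^1·y^1 ↦ 1·X^1·Y^1·Z^0.
  monomial 3·x^1·y^0 ↦ 3·X^1·Y^0·Z^1.
  monomial 3·x^0·y^2 ↦ 3·X^0·Y^2·Z^0.
  monomial 1·x^0·y^1 ↦ 1·X^0·Y^1·Z^1.
  monomial 2·x^0·y^0 ↦ 2·X^0·Y^0·Z^2.
Collecting: F(X, Y, Z) = X**2 + X*Y + 3*X*Z + 3*Y**2 + Y*Z + 2*Z**2.


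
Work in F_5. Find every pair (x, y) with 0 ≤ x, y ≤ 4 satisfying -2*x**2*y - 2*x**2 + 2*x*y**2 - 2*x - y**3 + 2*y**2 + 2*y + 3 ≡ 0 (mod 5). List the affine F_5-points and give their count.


Affine F_5-points: {(0, 3), (2, 1), (2, 2), (2, 3), (3, 1), (4, 2)}; count = 6.

For each of the 25 pairs (x, y) ∈ F_5², evaluate f(x, y) mod 5. Record the zeros.
  x = 0: [0↦3, 1↦1, 2↦2, 3↦0, 4↦4]  zeros at y ∈ {3}
  x = 1: [0↦4, 1↦2, 2↦2, 3↦3, 4↦4]  zeros at y ∈ ∅
  x = 2: [0↦1, 1↦0, 2↦0, 3↦0, 4↦4]  zeros at y ∈ {1, 2, 3}
  x = 3: [0↦4, 1↦0, 2↦1, 3↦1, 4↦4]  zeros at y ∈ {1}
  x = 4: [0↦3, 1↦2, 2↦0, 3↦1, 4↦4]  zeros at y ∈ {2}
Collecting zeros: affine points = {(0, 3), (2, 1), (2, 2), (2, 3), (3, 1), (4, 2)}.
Total count |C(F_5)_aff| = 6.


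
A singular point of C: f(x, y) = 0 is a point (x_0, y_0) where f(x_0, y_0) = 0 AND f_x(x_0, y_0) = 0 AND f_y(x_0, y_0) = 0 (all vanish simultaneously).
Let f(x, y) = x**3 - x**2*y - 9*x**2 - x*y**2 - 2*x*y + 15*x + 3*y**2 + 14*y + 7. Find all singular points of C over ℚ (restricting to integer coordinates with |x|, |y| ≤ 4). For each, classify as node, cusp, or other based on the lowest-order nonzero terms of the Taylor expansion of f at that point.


Singular points: {(2, -3)}; classification: cusp.

Compute partial derivatives:
  f_x = 3*x**2 - 2*x*y - 18*x - y**2 - 2*y + 15.
  f_y = -x**2 - 2*x*y - 2*x + 6*y + 14.
Scan x_0 ∈ {−4, ..., 4}. For each x_0, f_y(x_0, y) is a polynomial in y; find its integer roots y ∈ {−4, ..., 4}, then test f_x and f at those candidates.
  x = -4: f_y(-4, y) = 14*y + 6; no integer root y with |y| ≤ 4.
  x = -3: f_y(-3, y) = 12*y + 11; no integer root y with |y| ≤ 4.
  x = -2: f_y(-2, y) = 10*y + 14; no integer root y with |y| ≤ 4.
  x = -1: f_y(-1, y) = 8*y + 15; no integer root y with |y| ≤ 4.
  x = 0: f_y(0, y) = 6*y + 14; no integer root y with |y| ≤ 4.
  x = 1: f_y(1, y) = 4*y + 11; no integer root y with |y| ≤ 4.
  x = 2: f_y(2, y) = 2*y + 6; vanishes at y ∈ {-3}. (2, -3): f_x = 0, f = 0 — SINGULAR.
  x = 3: f_y(3, y) = -1; no integer root y with |y| ≤ 4.
  x = 4: f_y(4, y) = -2*y - 10; no integer root y with |y| ≤ 4.
Only singular point on the grid: (2, -3).
Classify: substitute x = 2 + u, y = -3 + v and expand: f = u**3 - u**2*v - u*v**2 + v**2.
No constant or linear terms (consistent with a singular point). Quadratic part: v**2. Cubic part: u**3 - u**2*v - u*v**2.
The quadratic part v**2 is a perfect square, so there is a single (double) tangent line v = 0, i.e. y = -3. Restricting the cubic part to that line (v = 0) leaves u**3 ≠ 0, so f is not divisible by v and the branch is v² ≈ -u**3 to lowest order — this is a cusp.
Classification: cusp.
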